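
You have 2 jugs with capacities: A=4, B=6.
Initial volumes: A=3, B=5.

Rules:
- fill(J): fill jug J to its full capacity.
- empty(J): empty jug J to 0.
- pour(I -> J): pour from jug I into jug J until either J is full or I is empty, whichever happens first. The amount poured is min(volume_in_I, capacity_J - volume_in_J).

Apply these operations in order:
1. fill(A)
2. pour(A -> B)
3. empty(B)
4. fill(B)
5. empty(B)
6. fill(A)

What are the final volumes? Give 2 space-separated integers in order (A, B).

Step 1: fill(A) -> (A=4 B=5)
Step 2: pour(A -> B) -> (A=3 B=6)
Step 3: empty(B) -> (A=3 B=0)
Step 4: fill(B) -> (A=3 B=6)
Step 5: empty(B) -> (A=3 B=0)
Step 6: fill(A) -> (A=4 B=0)

Answer: 4 0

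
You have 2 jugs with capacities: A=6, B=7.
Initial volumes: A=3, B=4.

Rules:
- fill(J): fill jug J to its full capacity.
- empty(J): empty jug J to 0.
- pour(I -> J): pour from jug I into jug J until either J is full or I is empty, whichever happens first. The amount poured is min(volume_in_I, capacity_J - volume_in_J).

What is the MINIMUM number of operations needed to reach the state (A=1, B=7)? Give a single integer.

BFS from (A=3, B=4). One shortest path:
  1. pour(B -> A) -> (A=6 B=1)
  2. empty(A) -> (A=0 B=1)
  3. pour(B -> A) -> (A=1 B=0)
  4. fill(B) -> (A=1 B=7)
Reached target in 4 moves.

Answer: 4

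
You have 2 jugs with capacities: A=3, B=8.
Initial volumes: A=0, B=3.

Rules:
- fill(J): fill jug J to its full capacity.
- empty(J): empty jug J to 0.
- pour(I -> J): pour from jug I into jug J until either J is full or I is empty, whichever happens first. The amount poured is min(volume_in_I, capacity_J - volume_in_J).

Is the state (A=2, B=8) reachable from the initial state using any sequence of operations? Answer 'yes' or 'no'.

BFS from (A=0, B=3):
  1. fill(B) -> (A=0 B=8)
  2. pour(B -> A) -> (A=3 B=5)
  3. empty(A) -> (A=0 B=5)
  4. pour(B -> A) -> (A=3 B=2)
  5. empty(A) -> (A=0 B=2)
  6. pour(B -> A) -> (A=2 B=0)
  7. fill(B) -> (A=2 B=8)
Target reached → yes.

Answer: yes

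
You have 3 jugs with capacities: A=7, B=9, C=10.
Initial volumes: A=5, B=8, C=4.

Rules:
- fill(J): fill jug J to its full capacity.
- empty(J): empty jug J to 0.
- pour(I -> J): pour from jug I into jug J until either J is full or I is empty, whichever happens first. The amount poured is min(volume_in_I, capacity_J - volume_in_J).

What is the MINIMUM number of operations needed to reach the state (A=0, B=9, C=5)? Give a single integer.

Answer: 3

Derivation:
BFS from (A=5, B=8, C=4). One shortest path:
  1. fill(B) -> (A=5 B=9 C=4)
  2. empty(C) -> (A=5 B=9 C=0)
  3. pour(A -> C) -> (A=0 B=9 C=5)
Reached target in 3 moves.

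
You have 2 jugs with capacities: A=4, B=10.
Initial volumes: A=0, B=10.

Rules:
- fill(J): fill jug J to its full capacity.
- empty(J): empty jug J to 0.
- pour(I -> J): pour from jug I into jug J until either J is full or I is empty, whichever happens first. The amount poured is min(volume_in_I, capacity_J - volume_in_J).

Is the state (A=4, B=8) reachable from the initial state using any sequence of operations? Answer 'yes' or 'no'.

BFS from (A=0, B=10):
  1. fill(A) -> (A=4 B=10)
  2. empty(B) -> (A=4 B=0)
  3. pour(A -> B) -> (A=0 B=4)
  4. fill(A) -> (A=4 B=4)
  5. pour(A -> B) -> (A=0 B=8)
  6. fill(A) -> (A=4 B=8)
Target reached → yes.

Answer: yes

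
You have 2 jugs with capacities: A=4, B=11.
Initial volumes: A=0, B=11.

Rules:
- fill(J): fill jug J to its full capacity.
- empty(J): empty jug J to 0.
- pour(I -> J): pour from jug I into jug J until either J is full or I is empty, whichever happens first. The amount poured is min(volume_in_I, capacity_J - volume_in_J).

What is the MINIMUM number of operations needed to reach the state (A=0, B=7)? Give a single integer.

Answer: 2

Derivation:
BFS from (A=0, B=11). One shortest path:
  1. pour(B -> A) -> (A=4 B=7)
  2. empty(A) -> (A=0 B=7)
Reached target in 2 moves.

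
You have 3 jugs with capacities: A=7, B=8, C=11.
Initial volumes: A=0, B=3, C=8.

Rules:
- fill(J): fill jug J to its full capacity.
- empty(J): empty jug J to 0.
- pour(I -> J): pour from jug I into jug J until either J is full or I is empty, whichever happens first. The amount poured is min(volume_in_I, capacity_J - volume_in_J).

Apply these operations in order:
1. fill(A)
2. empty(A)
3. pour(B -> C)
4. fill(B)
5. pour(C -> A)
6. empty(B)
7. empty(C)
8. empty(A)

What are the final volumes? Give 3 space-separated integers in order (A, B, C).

Step 1: fill(A) -> (A=7 B=3 C=8)
Step 2: empty(A) -> (A=0 B=3 C=8)
Step 3: pour(B -> C) -> (A=0 B=0 C=11)
Step 4: fill(B) -> (A=0 B=8 C=11)
Step 5: pour(C -> A) -> (A=7 B=8 C=4)
Step 6: empty(B) -> (A=7 B=0 C=4)
Step 7: empty(C) -> (A=7 B=0 C=0)
Step 8: empty(A) -> (A=0 B=0 C=0)

Answer: 0 0 0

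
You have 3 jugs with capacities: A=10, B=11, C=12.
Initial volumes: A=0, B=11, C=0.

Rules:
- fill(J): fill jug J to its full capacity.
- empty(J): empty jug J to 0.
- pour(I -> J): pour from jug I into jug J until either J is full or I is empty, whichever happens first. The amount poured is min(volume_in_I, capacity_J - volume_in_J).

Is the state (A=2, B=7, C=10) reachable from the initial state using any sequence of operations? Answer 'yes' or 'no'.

Answer: no

Derivation:
BFS explored all 726 reachable states.
Reachable set includes: (0,0,0), (0,0,1), (0,0,2), (0,0,3), (0,0,4), (0,0,5), (0,0,6), (0,0,7), (0,0,8), (0,0,9), (0,0,10), (0,0,11) ...
Target (A=2, B=7, C=10) not in reachable set → no.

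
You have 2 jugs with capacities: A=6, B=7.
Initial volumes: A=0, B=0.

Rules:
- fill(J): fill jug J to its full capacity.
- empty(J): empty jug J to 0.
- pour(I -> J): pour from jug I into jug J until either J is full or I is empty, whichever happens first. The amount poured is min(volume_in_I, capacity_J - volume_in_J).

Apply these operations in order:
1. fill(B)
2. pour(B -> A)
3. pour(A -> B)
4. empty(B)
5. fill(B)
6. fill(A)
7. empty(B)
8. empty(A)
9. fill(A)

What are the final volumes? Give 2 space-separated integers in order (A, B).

Step 1: fill(B) -> (A=0 B=7)
Step 2: pour(B -> A) -> (A=6 B=1)
Step 3: pour(A -> B) -> (A=0 B=7)
Step 4: empty(B) -> (A=0 B=0)
Step 5: fill(B) -> (A=0 B=7)
Step 6: fill(A) -> (A=6 B=7)
Step 7: empty(B) -> (A=6 B=0)
Step 8: empty(A) -> (A=0 B=0)
Step 9: fill(A) -> (A=6 B=0)

Answer: 6 0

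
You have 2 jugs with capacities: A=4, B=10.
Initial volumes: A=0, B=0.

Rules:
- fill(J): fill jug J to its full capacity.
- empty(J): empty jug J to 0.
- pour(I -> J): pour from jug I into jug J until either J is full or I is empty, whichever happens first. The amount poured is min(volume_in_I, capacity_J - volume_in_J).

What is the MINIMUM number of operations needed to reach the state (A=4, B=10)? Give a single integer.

BFS from (A=0, B=0). One shortest path:
  1. fill(A) -> (A=4 B=0)
  2. fill(B) -> (A=4 B=10)
Reached target in 2 moves.

Answer: 2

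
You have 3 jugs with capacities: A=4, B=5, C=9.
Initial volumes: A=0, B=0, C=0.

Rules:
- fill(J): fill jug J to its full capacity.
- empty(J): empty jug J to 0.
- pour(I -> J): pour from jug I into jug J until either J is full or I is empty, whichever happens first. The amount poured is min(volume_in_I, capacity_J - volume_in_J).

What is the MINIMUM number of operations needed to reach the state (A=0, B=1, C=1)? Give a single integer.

BFS from (A=0, B=0, C=0). One shortest path:
  1. fill(B) -> (A=0 B=5 C=0)
  2. pour(B -> A) -> (A=4 B=1 C=0)
  3. empty(A) -> (A=0 B=1 C=0)
  4. pour(B -> C) -> (A=0 B=0 C=1)
  5. fill(B) -> (A=0 B=5 C=1)
  6. pour(B -> A) -> (A=4 B=1 C=1)
  7. empty(A) -> (A=0 B=1 C=1)
Reached target in 7 moves.

Answer: 7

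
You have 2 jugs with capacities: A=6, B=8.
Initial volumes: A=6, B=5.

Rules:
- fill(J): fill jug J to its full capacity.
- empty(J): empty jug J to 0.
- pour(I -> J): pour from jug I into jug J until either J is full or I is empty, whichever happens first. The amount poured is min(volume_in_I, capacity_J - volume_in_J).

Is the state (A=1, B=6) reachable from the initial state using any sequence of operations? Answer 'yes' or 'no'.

BFS explored all 28 reachable states.
Reachable set includes: (0,0), (0,1), (0,2), (0,3), (0,4), (0,5), (0,6), (0,7), (0,8), (1,0), (1,8), (2,0) ...
Target (A=1, B=6) not in reachable set → no.

Answer: no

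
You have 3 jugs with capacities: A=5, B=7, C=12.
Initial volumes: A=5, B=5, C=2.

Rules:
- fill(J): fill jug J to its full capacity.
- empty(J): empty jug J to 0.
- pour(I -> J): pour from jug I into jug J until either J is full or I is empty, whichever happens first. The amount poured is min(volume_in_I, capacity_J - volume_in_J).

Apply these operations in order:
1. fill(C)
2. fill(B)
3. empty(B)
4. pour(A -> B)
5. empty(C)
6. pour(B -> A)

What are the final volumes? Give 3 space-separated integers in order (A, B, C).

Step 1: fill(C) -> (A=5 B=5 C=12)
Step 2: fill(B) -> (A=5 B=7 C=12)
Step 3: empty(B) -> (A=5 B=0 C=12)
Step 4: pour(A -> B) -> (A=0 B=5 C=12)
Step 5: empty(C) -> (A=0 B=5 C=0)
Step 6: pour(B -> A) -> (A=5 B=0 C=0)

Answer: 5 0 0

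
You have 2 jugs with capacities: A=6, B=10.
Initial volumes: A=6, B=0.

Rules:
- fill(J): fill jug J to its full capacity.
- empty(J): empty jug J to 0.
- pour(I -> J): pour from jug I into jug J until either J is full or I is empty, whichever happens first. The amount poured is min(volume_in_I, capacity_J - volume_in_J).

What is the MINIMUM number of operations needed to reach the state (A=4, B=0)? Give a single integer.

BFS from (A=6, B=0). One shortest path:
  1. empty(A) -> (A=0 B=0)
  2. fill(B) -> (A=0 B=10)
  3. pour(B -> A) -> (A=6 B=4)
  4. empty(A) -> (A=0 B=4)
  5. pour(B -> A) -> (A=4 B=0)
Reached target in 5 moves.

Answer: 5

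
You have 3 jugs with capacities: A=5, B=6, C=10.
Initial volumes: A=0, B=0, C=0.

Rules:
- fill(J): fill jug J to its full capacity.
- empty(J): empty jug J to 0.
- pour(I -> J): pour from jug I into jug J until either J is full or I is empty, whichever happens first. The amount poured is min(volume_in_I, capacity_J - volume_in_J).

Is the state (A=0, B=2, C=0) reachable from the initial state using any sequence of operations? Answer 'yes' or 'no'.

BFS from (A=0, B=0, C=0):
  1. fill(B) -> (A=0 B=6 C=0)
  2. pour(B -> C) -> (A=0 B=0 C=6)
  3. fill(B) -> (A=0 B=6 C=6)
  4. pour(B -> C) -> (A=0 B=2 C=10)
  5. empty(C) -> (A=0 B=2 C=0)
Target reached → yes.

Answer: yes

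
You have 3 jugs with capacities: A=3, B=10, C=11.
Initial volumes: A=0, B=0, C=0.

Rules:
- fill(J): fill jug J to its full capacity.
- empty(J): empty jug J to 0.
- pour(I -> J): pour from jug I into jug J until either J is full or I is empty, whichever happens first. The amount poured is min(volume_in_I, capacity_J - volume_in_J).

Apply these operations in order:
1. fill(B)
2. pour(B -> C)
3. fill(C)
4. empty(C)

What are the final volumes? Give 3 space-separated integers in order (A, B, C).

Answer: 0 0 0

Derivation:
Step 1: fill(B) -> (A=0 B=10 C=0)
Step 2: pour(B -> C) -> (A=0 B=0 C=10)
Step 3: fill(C) -> (A=0 B=0 C=11)
Step 4: empty(C) -> (A=0 B=0 C=0)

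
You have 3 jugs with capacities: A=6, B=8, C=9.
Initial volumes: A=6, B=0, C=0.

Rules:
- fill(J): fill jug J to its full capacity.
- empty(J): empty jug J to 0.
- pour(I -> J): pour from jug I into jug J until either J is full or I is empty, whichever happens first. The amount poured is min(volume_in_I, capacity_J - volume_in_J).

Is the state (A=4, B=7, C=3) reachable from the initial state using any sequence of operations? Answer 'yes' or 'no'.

Answer: no

Derivation:
BFS explored all 350 reachable states.
Reachable set includes: (0,0,0), (0,0,1), (0,0,2), (0,0,3), (0,0,4), (0,0,5), (0,0,6), (0,0,7), (0,0,8), (0,0,9), (0,1,0), (0,1,1) ...
Target (A=4, B=7, C=3) not in reachable set → no.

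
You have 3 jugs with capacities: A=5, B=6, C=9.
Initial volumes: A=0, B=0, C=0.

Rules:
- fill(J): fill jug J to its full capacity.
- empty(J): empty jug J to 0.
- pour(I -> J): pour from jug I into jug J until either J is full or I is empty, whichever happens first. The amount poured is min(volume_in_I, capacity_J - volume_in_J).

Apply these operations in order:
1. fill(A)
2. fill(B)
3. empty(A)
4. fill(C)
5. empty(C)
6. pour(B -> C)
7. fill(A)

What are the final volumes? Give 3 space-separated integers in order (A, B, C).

Step 1: fill(A) -> (A=5 B=0 C=0)
Step 2: fill(B) -> (A=5 B=6 C=0)
Step 3: empty(A) -> (A=0 B=6 C=0)
Step 4: fill(C) -> (A=0 B=6 C=9)
Step 5: empty(C) -> (A=0 B=6 C=0)
Step 6: pour(B -> C) -> (A=0 B=0 C=6)
Step 7: fill(A) -> (A=5 B=0 C=6)

Answer: 5 0 6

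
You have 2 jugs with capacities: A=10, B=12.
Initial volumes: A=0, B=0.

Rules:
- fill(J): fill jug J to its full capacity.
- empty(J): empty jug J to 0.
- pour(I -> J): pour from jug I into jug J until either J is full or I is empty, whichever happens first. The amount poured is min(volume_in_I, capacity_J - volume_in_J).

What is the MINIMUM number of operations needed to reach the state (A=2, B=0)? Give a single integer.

Answer: 4

Derivation:
BFS from (A=0, B=0). One shortest path:
  1. fill(B) -> (A=0 B=12)
  2. pour(B -> A) -> (A=10 B=2)
  3. empty(A) -> (A=0 B=2)
  4. pour(B -> A) -> (A=2 B=0)
Reached target in 4 moves.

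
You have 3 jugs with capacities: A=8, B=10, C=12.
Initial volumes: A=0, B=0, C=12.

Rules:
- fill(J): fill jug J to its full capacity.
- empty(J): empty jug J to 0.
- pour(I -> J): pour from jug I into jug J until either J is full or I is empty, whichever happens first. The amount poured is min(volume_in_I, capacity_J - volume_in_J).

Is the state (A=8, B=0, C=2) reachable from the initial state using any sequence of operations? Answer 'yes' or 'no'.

BFS from (A=0, B=0, C=12):
  1. fill(A) -> (A=8 B=0 C=12)
  2. pour(C -> B) -> (A=8 B=10 C=2)
  3. empty(B) -> (A=8 B=0 C=2)
Target reached → yes.

Answer: yes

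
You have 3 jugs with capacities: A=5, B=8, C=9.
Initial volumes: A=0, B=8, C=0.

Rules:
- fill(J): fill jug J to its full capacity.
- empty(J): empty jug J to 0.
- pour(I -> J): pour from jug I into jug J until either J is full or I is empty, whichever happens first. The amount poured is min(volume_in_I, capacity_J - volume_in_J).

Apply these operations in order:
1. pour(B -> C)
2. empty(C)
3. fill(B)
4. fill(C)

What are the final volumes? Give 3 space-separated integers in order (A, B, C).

Step 1: pour(B -> C) -> (A=0 B=0 C=8)
Step 2: empty(C) -> (A=0 B=0 C=0)
Step 3: fill(B) -> (A=0 B=8 C=0)
Step 4: fill(C) -> (A=0 B=8 C=9)

Answer: 0 8 9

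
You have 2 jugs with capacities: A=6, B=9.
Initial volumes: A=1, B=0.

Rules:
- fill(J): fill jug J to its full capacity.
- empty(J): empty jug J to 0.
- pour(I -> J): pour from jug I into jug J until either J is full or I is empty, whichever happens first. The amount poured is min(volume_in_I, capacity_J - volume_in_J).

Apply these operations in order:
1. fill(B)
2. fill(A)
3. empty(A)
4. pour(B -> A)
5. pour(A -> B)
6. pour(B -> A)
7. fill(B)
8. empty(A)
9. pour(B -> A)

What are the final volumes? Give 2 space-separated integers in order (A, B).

Step 1: fill(B) -> (A=1 B=9)
Step 2: fill(A) -> (A=6 B=9)
Step 3: empty(A) -> (A=0 B=9)
Step 4: pour(B -> A) -> (A=6 B=3)
Step 5: pour(A -> B) -> (A=0 B=9)
Step 6: pour(B -> A) -> (A=6 B=3)
Step 7: fill(B) -> (A=6 B=9)
Step 8: empty(A) -> (A=0 B=9)
Step 9: pour(B -> A) -> (A=6 B=3)

Answer: 6 3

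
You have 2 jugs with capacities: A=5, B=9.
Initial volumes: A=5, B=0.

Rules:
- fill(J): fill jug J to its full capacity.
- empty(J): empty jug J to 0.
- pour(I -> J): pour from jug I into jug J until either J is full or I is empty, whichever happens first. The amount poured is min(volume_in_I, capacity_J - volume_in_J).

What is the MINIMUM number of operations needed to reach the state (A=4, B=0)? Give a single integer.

Answer: 5

Derivation:
BFS from (A=5, B=0). One shortest path:
  1. empty(A) -> (A=0 B=0)
  2. fill(B) -> (A=0 B=9)
  3. pour(B -> A) -> (A=5 B=4)
  4. empty(A) -> (A=0 B=4)
  5. pour(B -> A) -> (A=4 B=0)
Reached target in 5 moves.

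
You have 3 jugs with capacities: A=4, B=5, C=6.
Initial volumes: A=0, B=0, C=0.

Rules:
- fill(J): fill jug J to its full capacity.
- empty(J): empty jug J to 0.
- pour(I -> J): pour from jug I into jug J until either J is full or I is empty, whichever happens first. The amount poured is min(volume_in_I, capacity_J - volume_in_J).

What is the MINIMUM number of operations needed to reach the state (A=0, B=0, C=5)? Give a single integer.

Answer: 2

Derivation:
BFS from (A=0, B=0, C=0). One shortest path:
  1. fill(B) -> (A=0 B=5 C=0)
  2. pour(B -> C) -> (A=0 B=0 C=5)
Reached target in 2 moves.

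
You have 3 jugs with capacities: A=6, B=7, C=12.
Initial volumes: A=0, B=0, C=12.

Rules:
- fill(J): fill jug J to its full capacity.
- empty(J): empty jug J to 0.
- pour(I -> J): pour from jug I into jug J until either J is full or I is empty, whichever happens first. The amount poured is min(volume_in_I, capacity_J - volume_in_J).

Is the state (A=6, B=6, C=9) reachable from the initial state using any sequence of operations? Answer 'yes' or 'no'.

BFS from (A=0, B=0, C=12):
  1. pour(C -> B) -> (A=0 B=7 C=5)
  2. pour(C -> A) -> (A=5 B=7 C=0)
  3. pour(B -> C) -> (A=5 B=0 C=7)
  4. fill(B) -> (A=5 B=7 C=7)
  5. pour(B -> C) -> (A=5 B=2 C=12)
  6. empty(C) -> (A=5 B=2 C=0)
  7. pour(B -> C) -> (A=5 B=0 C=2)
  8. fill(B) -> (A=5 B=7 C=2)
  9. pour(B -> C) -> (A=5 B=0 C=9)
  10. fill(B) -> (A=5 B=7 C=9)
  11. pour(B -> A) -> (A=6 B=6 C=9)
Target reached → yes.

Answer: yes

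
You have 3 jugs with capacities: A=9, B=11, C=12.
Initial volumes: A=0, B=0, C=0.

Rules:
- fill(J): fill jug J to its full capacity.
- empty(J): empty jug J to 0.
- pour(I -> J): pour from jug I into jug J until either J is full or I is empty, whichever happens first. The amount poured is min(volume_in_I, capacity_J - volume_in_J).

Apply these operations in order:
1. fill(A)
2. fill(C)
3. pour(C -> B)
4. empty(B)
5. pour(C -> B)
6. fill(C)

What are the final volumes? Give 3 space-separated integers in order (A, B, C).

Answer: 9 1 12

Derivation:
Step 1: fill(A) -> (A=9 B=0 C=0)
Step 2: fill(C) -> (A=9 B=0 C=12)
Step 3: pour(C -> B) -> (A=9 B=11 C=1)
Step 4: empty(B) -> (A=9 B=0 C=1)
Step 5: pour(C -> B) -> (A=9 B=1 C=0)
Step 6: fill(C) -> (A=9 B=1 C=12)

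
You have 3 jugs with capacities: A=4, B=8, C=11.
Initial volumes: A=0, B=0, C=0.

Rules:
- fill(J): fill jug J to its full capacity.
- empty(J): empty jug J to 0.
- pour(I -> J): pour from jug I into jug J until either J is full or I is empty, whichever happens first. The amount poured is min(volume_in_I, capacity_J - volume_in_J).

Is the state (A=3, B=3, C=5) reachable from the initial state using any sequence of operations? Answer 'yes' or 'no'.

Answer: no

Derivation:
BFS explored all 330 reachable states.
Reachable set includes: (0,0,0), (0,0,1), (0,0,2), (0,0,3), (0,0,4), (0,0,5), (0,0,6), (0,0,7), (0,0,8), (0,0,9), (0,0,10), (0,0,11) ...
Target (A=3, B=3, C=5) not in reachable set → no.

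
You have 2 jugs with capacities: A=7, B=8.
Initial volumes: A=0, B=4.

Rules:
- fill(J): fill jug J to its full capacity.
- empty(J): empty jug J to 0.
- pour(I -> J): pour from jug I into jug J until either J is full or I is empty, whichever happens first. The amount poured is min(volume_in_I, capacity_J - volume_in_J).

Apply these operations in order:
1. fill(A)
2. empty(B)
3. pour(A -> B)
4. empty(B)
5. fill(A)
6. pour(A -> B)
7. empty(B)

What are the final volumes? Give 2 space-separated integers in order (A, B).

Step 1: fill(A) -> (A=7 B=4)
Step 2: empty(B) -> (A=7 B=0)
Step 3: pour(A -> B) -> (A=0 B=7)
Step 4: empty(B) -> (A=0 B=0)
Step 5: fill(A) -> (A=7 B=0)
Step 6: pour(A -> B) -> (A=0 B=7)
Step 7: empty(B) -> (A=0 B=0)

Answer: 0 0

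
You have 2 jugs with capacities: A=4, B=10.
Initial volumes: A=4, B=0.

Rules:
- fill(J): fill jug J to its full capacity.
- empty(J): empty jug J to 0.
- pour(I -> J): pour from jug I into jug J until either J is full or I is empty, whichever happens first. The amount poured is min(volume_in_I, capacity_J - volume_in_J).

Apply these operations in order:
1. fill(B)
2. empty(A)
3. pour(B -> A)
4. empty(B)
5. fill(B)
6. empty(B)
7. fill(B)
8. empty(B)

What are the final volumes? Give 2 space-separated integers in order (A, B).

Answer: 4 0

Derivation:
Step 1: fill(B) -> (A=4 B=10)
Step 2: empty(A) -> (A=0 B=10)
Step 3: pour(B -> A) -> (A=4 B=6)
Step 4: empty(B) -> (A=4 B=0)
Step 5: fill(B) -> (A=4 B=10)
Step 6: empty(B) -> (A=4 B=0)
Step 7: fill(B) -> (A=4 B=10)
Step 8: empty(B) -> (A=4 B=0)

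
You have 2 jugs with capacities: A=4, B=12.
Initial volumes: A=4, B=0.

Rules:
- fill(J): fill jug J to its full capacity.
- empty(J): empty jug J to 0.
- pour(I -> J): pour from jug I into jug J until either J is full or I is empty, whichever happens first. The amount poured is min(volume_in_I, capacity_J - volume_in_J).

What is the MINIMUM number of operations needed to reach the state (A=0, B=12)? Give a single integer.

BFS from (A=4, B=0). One shortest path:
  1. empty(A) -> (A=0 B=0)
  2. fill(B) -> (A=0 B=12)
Reached target in 2 moves.

Answer: 2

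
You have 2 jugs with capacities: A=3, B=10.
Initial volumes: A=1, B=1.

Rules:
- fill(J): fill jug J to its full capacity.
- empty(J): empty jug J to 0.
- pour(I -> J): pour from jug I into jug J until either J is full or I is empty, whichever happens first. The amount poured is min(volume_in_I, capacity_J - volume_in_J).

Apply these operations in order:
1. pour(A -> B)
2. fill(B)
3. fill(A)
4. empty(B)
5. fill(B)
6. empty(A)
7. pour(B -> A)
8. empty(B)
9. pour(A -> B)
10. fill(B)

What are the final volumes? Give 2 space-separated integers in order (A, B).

Answer: 0 10

Derivation:
Step 1: pour(A -> B) -> (A=0 B=2)
Step 2: fill(B) -> (A=0 B=10)
Step 3: fill(A) -> (A=3 B=10)
Step 4: empty(B) -> (A=3 B=0)
Step 5: fill(B) -> (A=3 B=10)
Step 6: empty(A) -> (A=0 B=10)
Step 7: pour(B -> A) -> (A=3 B=7)
Step 8: empty(B) -> (A=3 B=0)
Step 9: pour(A -> B) -> (A=0 B=3)
Step 10: fill(B) -> (A=0 B=10)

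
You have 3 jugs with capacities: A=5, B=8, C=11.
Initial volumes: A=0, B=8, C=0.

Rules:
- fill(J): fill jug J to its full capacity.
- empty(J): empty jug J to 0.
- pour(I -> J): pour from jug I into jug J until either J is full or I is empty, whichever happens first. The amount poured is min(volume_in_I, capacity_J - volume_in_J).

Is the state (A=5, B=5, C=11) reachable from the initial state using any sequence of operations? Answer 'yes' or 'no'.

BFS from (A=0, B=8, C=0):
  1. fill(A) -> (A=5 B=8 C=0)
  2. pour(B -> C) -> (A=5 B=0 C=8)
  3. fill(B) -> (A=5 B=8 C=8)
  4. pour(B -> C) -> (A=5 B=5 C=11)
Target reached → yes.

Answer: yes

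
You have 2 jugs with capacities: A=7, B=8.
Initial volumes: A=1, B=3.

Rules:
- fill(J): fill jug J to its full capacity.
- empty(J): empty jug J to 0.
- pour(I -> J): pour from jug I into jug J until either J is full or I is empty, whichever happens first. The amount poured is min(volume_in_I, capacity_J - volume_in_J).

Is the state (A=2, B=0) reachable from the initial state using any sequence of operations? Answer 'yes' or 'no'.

Answer: yes

Derivation:
BFS from (A=1, B=3):
  1. fill(A) -> (A=7 B=3)
  2. pour(A -> B) -> (A=2 B=8)
  3. empty(B) -> (A=2 B=0)
Target reached → yes.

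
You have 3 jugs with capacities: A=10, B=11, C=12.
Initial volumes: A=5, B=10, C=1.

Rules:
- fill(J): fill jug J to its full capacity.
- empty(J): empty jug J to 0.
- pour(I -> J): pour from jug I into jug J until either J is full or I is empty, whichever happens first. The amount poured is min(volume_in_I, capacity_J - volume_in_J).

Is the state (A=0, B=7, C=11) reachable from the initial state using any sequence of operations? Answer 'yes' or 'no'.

BFS from (A=5, B=10, C=1):
  1. pour(C -> A) -> (A=6 B=10 C=0)
  2. fill(C) -> (A=6 B=10 C=12)
  3. pour(C -> B) -> (A=6 B=11 C=11)
  4. pour(B -> A) -> (A=10 B=7 C=11)
  5. empty(A) -> (A=0 B=7 C=11)
Target reached → yes.

Answer: yes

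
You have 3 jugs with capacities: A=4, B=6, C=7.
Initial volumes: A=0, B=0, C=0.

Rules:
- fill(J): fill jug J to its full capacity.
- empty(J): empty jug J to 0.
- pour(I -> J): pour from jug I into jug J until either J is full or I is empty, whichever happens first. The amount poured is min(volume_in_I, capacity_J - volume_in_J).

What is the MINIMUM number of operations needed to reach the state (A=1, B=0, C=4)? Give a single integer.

BFS from (A=0, B=0, C=0). One shortest path:
  1. fill(A) -> (A=4 B=0 C=0)
  2. fill(C) -> (A=4 B=0 C=7)
  3. pour(C -> B) -> (A=4 B=6 C=1)
  4. empty(B) -> (A=4 B=0 C=1)
  5. pour(A -> B) -> (A=0 B=4 C=1)
  6. pour(C -> A) -> (A=1 B=4 C=0)
  7. pour(B -> C) -> (A=1 B=0 C=4)
Reached target in 7 moves.

Answer: 7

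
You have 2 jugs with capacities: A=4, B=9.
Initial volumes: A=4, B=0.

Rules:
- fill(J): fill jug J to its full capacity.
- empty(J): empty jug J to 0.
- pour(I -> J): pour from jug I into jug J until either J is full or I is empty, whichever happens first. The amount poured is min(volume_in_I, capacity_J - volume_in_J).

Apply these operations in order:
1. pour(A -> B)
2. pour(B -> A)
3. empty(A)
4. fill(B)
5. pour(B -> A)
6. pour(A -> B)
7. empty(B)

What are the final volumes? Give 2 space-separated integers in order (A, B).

Step 1: pour(A -> B) -> (A=0 B=4)
Step 2: pour(B -> A) -> (A=4 B=0)
Step 3: empty(A) -> (A=0 B=0)
Step 4: fill(B) -> (A=0 B=9)
Step 5: pour(B -> A) -> (A=4 B=5)
Step 6: pour(A -> B) -> (A=0 B=9)
Step 7: empty(B) -> (A=0 B=0)

Answer: 0 0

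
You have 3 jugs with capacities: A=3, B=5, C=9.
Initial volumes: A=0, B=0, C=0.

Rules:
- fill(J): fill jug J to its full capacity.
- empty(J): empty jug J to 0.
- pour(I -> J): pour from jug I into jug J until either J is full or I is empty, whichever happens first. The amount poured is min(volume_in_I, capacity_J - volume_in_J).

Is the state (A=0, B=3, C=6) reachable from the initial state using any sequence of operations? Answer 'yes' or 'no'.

BFS from (A=0, B=0, C=0):
  1. fill(C) -> (A=0 B=0 C=9)
  2. pour(C -> A) -> (A=3 B=0 C=6)
  3. pour(A -> B) -> (A=0 B=3 C=6)
Target reached → yes.

Answer: yes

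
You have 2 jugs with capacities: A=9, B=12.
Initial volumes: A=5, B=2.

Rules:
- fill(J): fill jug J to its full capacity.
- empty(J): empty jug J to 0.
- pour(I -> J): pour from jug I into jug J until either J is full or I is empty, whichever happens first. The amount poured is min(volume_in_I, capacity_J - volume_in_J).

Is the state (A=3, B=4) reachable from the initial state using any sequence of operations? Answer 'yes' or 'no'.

BFS explored all 43 reachable states.
Reachable set includes: (0,0), (0,1), (0,2), (0,3), (0,4), (0,5), (0,6), (0,7), (0,8), (0,9), (0,10), (0,11) ...
Target (A=3, B=4) not in reachable set → no.

Answer: no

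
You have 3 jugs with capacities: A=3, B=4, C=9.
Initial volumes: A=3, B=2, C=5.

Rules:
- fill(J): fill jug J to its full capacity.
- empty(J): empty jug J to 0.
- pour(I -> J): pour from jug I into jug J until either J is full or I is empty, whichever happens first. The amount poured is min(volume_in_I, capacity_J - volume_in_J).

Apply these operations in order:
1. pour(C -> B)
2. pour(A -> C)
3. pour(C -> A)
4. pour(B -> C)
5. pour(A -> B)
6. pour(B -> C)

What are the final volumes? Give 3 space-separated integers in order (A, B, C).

Answer: 0 1 9

Derivation:
Step 1: pour(C -> B) -> (A=3 B=4 C=3)
Step 2: pour(A -> C) -> (A=0 B=4 C=6)
Step 3: pour(C -> A) -> (A=3 B=4 C=3)
Step 4: pour(B -> C) -> (A=3 B=0 C=7)
Step 5: pour(A -> B) -> (A=0 B=3 C=7)
Step 6: pour(B -> C) -> (A=0 B=1 C=9)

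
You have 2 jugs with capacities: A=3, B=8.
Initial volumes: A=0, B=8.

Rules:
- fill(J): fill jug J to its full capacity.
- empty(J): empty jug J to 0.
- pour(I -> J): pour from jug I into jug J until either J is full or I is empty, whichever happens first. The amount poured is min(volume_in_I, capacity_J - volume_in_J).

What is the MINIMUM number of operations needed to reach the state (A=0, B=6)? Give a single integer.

Answer: 5

Derivation:
BFS from (A=0, B=8). One shortest path:
  1. fill(A) -> (A=3 B=8)
  2. empty(B) -> (A=3 B=0)
  3. pour(A -> B) -> (A=0 B=3)
  4. fill(A) -> (A=3 B=3)
  5. pour(A -> B) -> (A=0 B=6)
Reached target in 5 moves.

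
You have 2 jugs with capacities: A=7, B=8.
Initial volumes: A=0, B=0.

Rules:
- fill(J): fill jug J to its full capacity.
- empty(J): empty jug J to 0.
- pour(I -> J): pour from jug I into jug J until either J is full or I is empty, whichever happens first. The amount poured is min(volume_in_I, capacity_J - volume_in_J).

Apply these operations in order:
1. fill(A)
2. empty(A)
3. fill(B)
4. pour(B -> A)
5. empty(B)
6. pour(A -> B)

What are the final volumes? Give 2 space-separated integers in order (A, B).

Answer: 0 7

Derivation:
Step 1: fill(A) -> (A=7 B=0)
Step 2: empty(A) -> (A=0 B=0)
Step 3: fill(B) -> (A=0 B=8)
Step 4: pour(B -> A) -> (A=7 B=1)
Step 5: empty(B) -> (A=7 B=0)
Step 6: pour(A -> B) -> (A=0 B=7)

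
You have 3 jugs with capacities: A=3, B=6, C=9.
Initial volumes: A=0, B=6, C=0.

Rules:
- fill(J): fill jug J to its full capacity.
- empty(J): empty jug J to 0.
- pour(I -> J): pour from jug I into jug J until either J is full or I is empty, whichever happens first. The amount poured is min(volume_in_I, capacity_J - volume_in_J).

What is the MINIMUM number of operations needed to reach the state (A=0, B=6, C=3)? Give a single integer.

BFS from (A=0, B=6, C=0). One shortest path:
  1. fill(A) -> (A=3 B=6 C=0)
  2. pour(A -> C) -> (A=0 B=6 C=3)
Reached target in 2 moves.

Answer: 2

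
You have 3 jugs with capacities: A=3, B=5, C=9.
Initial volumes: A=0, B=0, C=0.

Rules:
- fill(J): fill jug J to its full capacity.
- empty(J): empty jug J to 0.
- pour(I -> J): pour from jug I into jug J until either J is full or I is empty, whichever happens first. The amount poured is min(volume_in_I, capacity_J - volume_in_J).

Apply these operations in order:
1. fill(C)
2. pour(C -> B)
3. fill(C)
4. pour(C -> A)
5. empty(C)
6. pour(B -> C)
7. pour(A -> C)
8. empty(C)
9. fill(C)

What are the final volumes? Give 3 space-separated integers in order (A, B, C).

Step 1: fill(C) -> (A=0 B=0 C=9)
Step 2: pour(C -> B) -> (A=0 B=5 C=4)
Step 3: fill(C) -> (A=0 B=5 C=9)
Step 4: pour(C -> A) -> (A=3 B=5 C=6)
Step 5: empty(C) -> (A=3 B=5 C=0)
Step 6: pour(B -> C) -> (A=3 B=0 C=5)
Step 7: pour(A -> C) -> (A=0 B=0 C=8)
Step 8: empty(C) -> (A=0 B=0 C=0)
Step 9: fill(C) -> (A=0 B=0 C=9)

Answer: 0 0 9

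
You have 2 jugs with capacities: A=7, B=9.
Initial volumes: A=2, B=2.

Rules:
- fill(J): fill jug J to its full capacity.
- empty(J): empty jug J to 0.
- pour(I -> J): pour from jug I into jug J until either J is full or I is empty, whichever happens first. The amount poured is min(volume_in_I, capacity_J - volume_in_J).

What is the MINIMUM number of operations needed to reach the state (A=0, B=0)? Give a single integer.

Answer: 2

Derivation:
BFS from (A=2, B=2). One shortest path:
  1. empty(A) -> (A=0 B=2)
  2. empty(B) -> (A=0 B=0)
Reached target in 2 moves.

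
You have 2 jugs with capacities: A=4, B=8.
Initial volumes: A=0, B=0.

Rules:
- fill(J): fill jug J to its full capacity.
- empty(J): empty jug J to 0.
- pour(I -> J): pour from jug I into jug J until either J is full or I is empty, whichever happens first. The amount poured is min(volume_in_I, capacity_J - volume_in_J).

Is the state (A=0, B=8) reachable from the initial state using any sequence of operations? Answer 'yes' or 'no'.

BFS from (A=0, B=0):
  1. fill(B) -> (A=0 B=8)
Target reached → yes.

Answer: yes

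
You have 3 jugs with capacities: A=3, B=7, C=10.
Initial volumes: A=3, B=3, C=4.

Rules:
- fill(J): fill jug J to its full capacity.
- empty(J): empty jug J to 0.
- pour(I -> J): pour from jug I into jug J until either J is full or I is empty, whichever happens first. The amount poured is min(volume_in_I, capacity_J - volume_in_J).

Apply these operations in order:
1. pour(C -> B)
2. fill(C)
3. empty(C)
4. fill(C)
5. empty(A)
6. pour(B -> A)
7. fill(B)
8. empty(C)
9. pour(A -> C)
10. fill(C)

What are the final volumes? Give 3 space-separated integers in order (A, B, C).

Step 1: pour(C -> B) -> (A=3 B=7 C=0)
Step 2: fill(C) -> (A=3 B=7 C=10)
Step 3: empty(C) -> (A=3 B=7 C=0)
Step 4: fill(C) -> (A=3 B=7 C=10)
Step 5: empty(A) -> (A=0 B=7 C=10)
Step 6: pour(B -> A) -> (A=3 B=4 C=10)
Step 7: fill(B) -> (A=3 B=7 C=10)
Step 8: empty(C) -> (A=3 B=7 C=0)
Step 9: pour(A -> C) -> (A=0 B=7 C=3)
Step 10: fill(C) -> (A=0 B=7 C=10)

Answer: 0 7 10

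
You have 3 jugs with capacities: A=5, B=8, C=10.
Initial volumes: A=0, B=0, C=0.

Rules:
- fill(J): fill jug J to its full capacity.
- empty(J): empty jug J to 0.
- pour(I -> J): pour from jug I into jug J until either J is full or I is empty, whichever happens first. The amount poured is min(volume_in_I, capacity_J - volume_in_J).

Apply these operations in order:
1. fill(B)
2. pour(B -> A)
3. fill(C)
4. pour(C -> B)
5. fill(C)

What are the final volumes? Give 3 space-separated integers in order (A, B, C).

Step 1: fill(B) -> (A=0 B=8 C=0)
Step 2: pour(B -> A) -> (A=5 B=3 C=0)
Step 3: fill(C) -> (A=5 B=3 C=10)
Step 4: pour(C -> B) -> (A=5 B=8 C=5)
Step 5: fill(C) -> (A=5 B=8 C=10)

Answer: 5 8 10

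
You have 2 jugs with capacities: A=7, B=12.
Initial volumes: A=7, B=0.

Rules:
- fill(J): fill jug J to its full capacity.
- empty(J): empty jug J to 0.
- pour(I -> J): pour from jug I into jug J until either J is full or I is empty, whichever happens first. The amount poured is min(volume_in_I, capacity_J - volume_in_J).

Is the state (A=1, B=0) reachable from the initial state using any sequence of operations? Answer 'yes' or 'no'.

BFS from (A=7, B=0):
  1. empty(A) -> (A=0 B=0)
  2. fill(B) -> (A=0 B=12)
  3. pour(B -> A) -> (A=7 B=5)
  4. empty(A) -> (A=0 B=5)
  5. pour(B -> A) -> (A=5 B=0)
  6. fill(B) -> (A=5 B=12)
  7. pour(B -> A) -> (A=7 B=10)
  8. empty(A) -> (A=0 B=10)
  9. pour(B -> A) -> (A=7 B=3)
  10. empty(A) -> (A=0 B=3)
  11. pour(B -> A) -> (A=3 B=0)
  12. fill(B) -> (A=3 B=12)
  13. pour(B -> A) -> (A=7 B=8)
  14. empty(A) -> (A=0 B=8)
  15. pour(B -> A) -> (A=7 B=1)
  16. empty(A) -> (A=0 B=1)
  17. pour(B -> A) -> (A=1 B=0)
Target reached → yes.

Answer: yes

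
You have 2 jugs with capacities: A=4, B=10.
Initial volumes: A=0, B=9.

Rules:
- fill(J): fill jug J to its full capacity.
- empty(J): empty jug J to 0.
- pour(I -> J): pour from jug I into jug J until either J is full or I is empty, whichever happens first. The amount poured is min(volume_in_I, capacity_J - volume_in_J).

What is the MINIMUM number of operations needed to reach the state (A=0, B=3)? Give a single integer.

Answer: 4

Derivation:
BFS from (A=0, B=9). One shortest path:
  1. fill(A) -> (A=4 B=9)
  2. pour(A -> B) -> (A=3 B=10)
  3. empty(B) -> (A=3 B=0)
  4. pour(A -> B) -> (A=0 B=3)
Reached target in 4 moves.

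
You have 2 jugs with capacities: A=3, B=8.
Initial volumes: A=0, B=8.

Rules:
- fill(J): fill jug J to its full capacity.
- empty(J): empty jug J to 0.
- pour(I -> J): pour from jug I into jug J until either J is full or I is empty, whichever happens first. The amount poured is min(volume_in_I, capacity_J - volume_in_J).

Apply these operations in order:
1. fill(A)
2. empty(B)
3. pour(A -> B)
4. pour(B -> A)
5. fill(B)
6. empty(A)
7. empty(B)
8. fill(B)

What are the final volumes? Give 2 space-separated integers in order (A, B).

Step 1: fill(A) -> (A=3 B=8)
Step 2: empty(B) -> (A=3 B=0)
Step 3: pour(A -> B) -> (A=0 B=3)
Step 4: pour(B -> A) -> (A=3 B=0)
Step 5: fill(B) -> (A=3 B=8)
Step 6: empty(A) -> (A=0 B=8)
Step 7: empty(B) -> (A=0 B=0)
Step 8: fill(B) -> (A=0 B=8)

Answer: 0 8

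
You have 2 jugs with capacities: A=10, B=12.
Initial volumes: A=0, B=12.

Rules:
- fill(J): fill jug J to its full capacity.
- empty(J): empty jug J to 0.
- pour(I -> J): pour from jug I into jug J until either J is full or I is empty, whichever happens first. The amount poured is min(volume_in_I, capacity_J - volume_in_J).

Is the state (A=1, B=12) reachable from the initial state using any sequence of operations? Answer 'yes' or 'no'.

Answer: no

Derivation:
BFS explored all 22 reachable states.
Reachable set includes: (0,0), (0,2), (0,4), (0,6), (0,8), (0,10), (0,12), (2,0), (2,12), (4,0), (4,12), (6,0) ...
Target (A=1, B=12) not in reachable set → no.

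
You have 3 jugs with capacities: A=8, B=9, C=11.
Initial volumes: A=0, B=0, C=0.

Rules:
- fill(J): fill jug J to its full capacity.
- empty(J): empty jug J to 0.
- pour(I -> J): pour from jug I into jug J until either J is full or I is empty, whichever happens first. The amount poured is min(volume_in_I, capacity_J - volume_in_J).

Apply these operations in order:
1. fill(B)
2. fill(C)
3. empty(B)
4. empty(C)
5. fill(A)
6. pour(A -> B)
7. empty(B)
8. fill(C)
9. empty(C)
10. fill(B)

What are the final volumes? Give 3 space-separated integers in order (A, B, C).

Answer: 0 9 0

Derivation:
Step 1: fill(B) -> (A=0 B=9 C=0)
Step 2: fill(C) -> (A=0 B=9 C=11)
Step 3: empty(B) -> (A=0 B=0 C=11)
Step 4: empty(C) -> (A=0 B=0 C=0)
Step 5: fill(A) -> (A=8 B=0 C=0)
Step 6: pour(A -> B) -> (A=0 B=8 C=0)
Step 7: empty(B) -> (A=0 B=0 C=0)
Step 8: fill(C) -> (A=0 B=0 C=11)
Step 9: empty(C) -> (A=0 B=0 C=0)
Step 10: fill(B) -> (A=0 B=9 C=0)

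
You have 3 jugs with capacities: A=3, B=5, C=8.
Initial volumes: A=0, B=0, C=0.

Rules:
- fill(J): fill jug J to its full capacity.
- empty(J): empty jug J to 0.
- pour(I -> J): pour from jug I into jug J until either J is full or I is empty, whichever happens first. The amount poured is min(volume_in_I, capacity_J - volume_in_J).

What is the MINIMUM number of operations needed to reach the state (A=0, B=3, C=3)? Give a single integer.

BFS from (A=0, B=0, C=0). One shortest path:
  1. fill(A) -> (A=3 B=0 C=0)
  2. pour(A -> B) -> (A=0 B=3 C=0)
  3. fill(A) -> (A=3 B=3 C=0)
  4. pour(A -> C) -> (A=0 B=3 C=3)
Reached target in 4 moves.

Answer: 4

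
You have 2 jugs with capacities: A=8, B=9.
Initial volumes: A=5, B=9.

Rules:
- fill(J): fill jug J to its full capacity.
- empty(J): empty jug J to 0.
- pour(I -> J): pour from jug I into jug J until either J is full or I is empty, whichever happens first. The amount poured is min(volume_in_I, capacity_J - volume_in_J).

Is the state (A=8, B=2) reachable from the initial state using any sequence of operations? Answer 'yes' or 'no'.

BFS from (A=5, B=9):
  1. empty(A) -> (A=0 B=9)
  2. pour(B -> A) -> (A=8 B=1)
  3. empty(A) -> (A=0 B=1)
  4. pour(B -> A) -> (A=1 B=0)
  5. fill(B) -> (A=1 B=9)
  6. pour(B -> A) -> (A=8 B=2)
Target reached → yes.

Answer: yes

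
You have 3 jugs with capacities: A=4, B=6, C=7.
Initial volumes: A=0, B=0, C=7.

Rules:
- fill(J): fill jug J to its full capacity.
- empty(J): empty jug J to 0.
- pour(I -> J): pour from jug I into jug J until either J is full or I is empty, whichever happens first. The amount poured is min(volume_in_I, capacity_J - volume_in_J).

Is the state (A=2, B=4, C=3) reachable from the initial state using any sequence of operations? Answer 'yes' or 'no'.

Answer: no

Derivation:
BFS explored all 190 reachable states.
Reachable set includes: (0,0,0), (0,0,1), (0,0,2), (0,0,3), (0,0,4), (0,0,5), (0,0,6), (0,0,7), (0,1,0), (0,1,1), (0,1,2), (0,1,3) ...
Target (A=2, B=4, C=3) not in reachable set → no.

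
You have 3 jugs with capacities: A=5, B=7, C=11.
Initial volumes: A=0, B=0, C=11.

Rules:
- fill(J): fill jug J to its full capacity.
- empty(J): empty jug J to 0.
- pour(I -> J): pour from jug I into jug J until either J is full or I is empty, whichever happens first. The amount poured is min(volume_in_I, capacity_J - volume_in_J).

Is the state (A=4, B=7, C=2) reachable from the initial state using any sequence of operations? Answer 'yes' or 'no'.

Answer: yes

Derivation:
BFS from (A=0, B=0, C=11):
  1. pour(C -> B) -> (A=0 B=7 C=4)
  2. pour(B -> A) -> (A=5 B=2 C=4)
  3. empty(A) -> (A=0 B=2 C=4)
  4. pour(C -> A) -> (A=4 B=2 C=0)
  5. pour(B -> C) -> (A=4 B=0 C=2)
  6. fill(B) -> (A=4 B=7 C=2)
Target reached → yes.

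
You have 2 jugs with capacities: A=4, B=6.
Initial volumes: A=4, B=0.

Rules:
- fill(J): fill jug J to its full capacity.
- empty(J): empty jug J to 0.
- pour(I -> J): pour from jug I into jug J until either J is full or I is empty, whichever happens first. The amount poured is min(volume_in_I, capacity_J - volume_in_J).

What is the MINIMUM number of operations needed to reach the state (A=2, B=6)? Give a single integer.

Answer: 3

Derivation:
BFS from (A=4, B=0). One shortest path:
  1. pour(A -> B) -> (A=0 B=4)
  2. fill(A) -> (A=4 B=4)
  3. pour(A -> B) -> (A=2 B=6)
Reached target in 3 moves.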